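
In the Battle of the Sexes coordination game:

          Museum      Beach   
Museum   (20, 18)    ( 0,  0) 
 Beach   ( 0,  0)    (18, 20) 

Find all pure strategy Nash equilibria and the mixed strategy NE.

Pure NE: (Museum, Museum) and (Beach, Beach); Mixed NE: p = 0.5263, q = 0.4737

Work:
Check pure NE:
(Museum, Museum): (20, 18) - no unilateral deviation beneficial
(Beach, Beach): (18, 20) - no unilateral deviation beneficial
Mixed NE: P1 plays Museum with p = 0.5263, P2 plays Museum with q = 0.4737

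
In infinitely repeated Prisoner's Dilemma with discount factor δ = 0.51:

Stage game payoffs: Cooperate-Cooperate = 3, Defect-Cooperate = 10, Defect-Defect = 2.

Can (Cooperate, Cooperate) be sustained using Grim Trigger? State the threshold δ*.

δ* = 0.875; since δ = 0.51 < 0.875, cooperation cannot be sustained

Work:
For Grim Trigger:
Cooperate forever: 3/(1-δ)
Defect then punished: 10 + 2·δ/(1-δ)
Need: 3/(1-δ) ≥ 10 + 2·δ/(1-δ)
Solving: δ ≥ (T-R)/(T-P) = (10-3)/(10-2) = 0.875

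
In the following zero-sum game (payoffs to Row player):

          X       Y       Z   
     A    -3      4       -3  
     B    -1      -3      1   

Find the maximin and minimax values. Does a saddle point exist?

Maximin = -3, Minimax = -1, Saddle: False

Work:
Row minimums: [-3, -3] → maximin = -3
Column maximums: [-1, 4, 1] → minimax = -1
No saddle point (maximin ≠ minimax). Mixed strategy needed.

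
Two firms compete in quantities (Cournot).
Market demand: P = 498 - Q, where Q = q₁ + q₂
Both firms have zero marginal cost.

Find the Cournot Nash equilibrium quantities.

q₁* = q₂* = 166.0; P* = 166.0

Work:
Profit: π_i = P·q_i = (a - q_i - q_j)·q_i
FOC: ∂π_i/∂q_i = a - 2q_i - q_j = 0
Reaction function: q_i = (498 - q_j)/2
Symmetry: q* = 498/3 = 166.0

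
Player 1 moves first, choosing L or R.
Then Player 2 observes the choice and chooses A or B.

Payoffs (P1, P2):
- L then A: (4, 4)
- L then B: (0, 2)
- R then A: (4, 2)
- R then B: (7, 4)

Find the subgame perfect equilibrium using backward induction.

P1 plays R, P2 plays A after L and B after R; Payoff (7, 4)

Work:
Backward induction:
After L: P2 chooses A → P1 gets 4
After R: P2 chooses B → P1 gets 7
P1 chooses R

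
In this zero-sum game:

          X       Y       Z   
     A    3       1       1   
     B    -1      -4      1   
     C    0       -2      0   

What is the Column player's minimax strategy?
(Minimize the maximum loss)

Column should play Y or Z (all achieve the minimum), value = 1

Work:
Column player minimizes Row's maximum payoff:
Column X: max payoff to Row = 3
Column Y: max payoff to Row = 1
Column Z: max payoff to Row = 1
Minimum is 1, achieved by columns Y, Z (tied).
Each of Y or Z is a minimax strategy.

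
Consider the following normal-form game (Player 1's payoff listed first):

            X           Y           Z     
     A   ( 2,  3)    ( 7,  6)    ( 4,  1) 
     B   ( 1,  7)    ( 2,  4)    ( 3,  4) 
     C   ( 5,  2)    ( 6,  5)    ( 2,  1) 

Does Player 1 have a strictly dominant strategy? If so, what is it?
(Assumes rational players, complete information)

No strictly dominant strategy exists for Player 1

Work:
A strategy strictly dominates another if it gives a strictly higher payoff against every opponent action. Compare each pair of P1's strategies column-by-column:
  A vs B: [2 vs 1, 7 vs 2, 4 vs 3] → A strictly dominates B
  A vs C: [2 vs 5, 7 vs 6, 4 vs 2] → A does not strictly dominate C (column X: 2 ≤ 5)
  B vs A: [1 vs 2, 2 vs 7, 3 vs 4] → B does not strictly dominate A (column X: 1 ≤ 2)
  B vs C: [1 vs 5, 2 vs 6, 3 vs 2] → B does not strictly dominate C (column X: 1 ≤ 5)
  C vs A: [5 vs 2, 6 vs 7, 2 vs 4] → C does not strictly dominate A (column Y: 6 ≤ 7)
  C vs B: [5 vs 1, 6 vs 2, 2 vs 3] → C does not strictly dominate B (column Z: 2 ≤ 3)
No single strategy strictly dominates all others → no strictly dominant strategy.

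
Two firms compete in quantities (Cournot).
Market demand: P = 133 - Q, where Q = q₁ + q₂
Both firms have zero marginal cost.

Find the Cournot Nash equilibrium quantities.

q₁* = q₂* = 44.33; P* = 44.33

Work:
Profit: π_i = P·q_i = (a - q_i - q_j)·q_i
FOC: ∂π_i/∂q_i = a - 2q_i - q_j = 0
Reaction function: q_i = (133 - q_j)/2
Symmetry: q* = 133/3 = 44.33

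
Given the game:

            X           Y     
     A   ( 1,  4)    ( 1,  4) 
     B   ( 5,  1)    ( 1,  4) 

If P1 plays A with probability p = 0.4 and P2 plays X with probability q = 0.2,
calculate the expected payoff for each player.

E[P1] = 1.48, E[P2] = 3.64

Work:
E[P1] = p·q·π₁(A,X) + p·(1-q)·π₁(A,Y) + (1-p)·q·π₁(B,X) + (1-p)·(1-q)·π₁(B,Y)
= 0.4·0.2·1 + 0.4·0.8·1 + 0.6·0.2·5 + 0.6·0.8·1
= 1.48

E[P2] = 3.64 (similar calculation)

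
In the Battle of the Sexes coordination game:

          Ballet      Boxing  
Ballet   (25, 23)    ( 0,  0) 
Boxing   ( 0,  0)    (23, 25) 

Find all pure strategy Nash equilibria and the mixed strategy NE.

Pure NE: (Ballet, Ballet) and (Boxing, Boxing); Mixed NE: p = 0.5208, q = 0.4792

Work:
Check pure NE:
(Ballet, Ballet): (25, 23) - no unilateral deviation beneficial
(Boxing, Boxing): (23, 25) - no unilateral deviation beneficial
Mixed NE: P1 plays Ballet with p = 0.5208, P2 plays Ballet with q = 0.4792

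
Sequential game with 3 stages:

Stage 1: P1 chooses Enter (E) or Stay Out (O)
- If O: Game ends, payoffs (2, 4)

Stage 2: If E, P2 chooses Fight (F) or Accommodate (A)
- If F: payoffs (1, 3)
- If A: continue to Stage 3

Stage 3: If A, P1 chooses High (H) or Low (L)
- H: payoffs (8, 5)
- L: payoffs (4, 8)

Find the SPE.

SPE: (E, A, H); Outcome (8, 5)

Work:
Stage 3: P1 chooses H (8 vs 4)
Stage 2: P2: F->3, A->5 (anticipating H). Choose A
Stage 1: P1: O->2, E->8 (anticipating A, H). Choose E
SPE path: E -> A -> H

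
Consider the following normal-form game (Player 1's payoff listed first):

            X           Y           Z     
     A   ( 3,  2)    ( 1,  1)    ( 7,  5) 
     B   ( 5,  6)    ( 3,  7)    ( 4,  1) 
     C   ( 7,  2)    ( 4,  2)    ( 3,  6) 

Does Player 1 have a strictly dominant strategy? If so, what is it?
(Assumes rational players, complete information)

No strictly dominant strategy exists for Player 1

Work:
A strategy strictly dominates another if it gives a strictly higher payoff against every opponent action. Compare each pair of P1's strategies column-by-column:
  A vs B: [3 vs 5, 1 vs 3, 7 vs 4] → A does not strictly dominate B (column X: 3 ≤ 5)
  A vs C: [3 vs 7, 1 vs 4, 7 vs 3] → A does not strictly dominate C (column X: 3 ≤ 7)
  B vs A: [5 vs 3, 3 vs 1, 4 vs 7] → B does not strictly dominate A (column Z: 4 ≤ 7)
  B vs C: [5 vs 7, 3 vs 4, 4 vs 3] → B does not strictly dominate C (column X: 5 ≤ 7)
  C vs A: [7 vs 3, 4 vs 1, 3 vs 7] → C does not strictly dominate A (column Z: 3 ≤ 7)
  C vs B: [7 vs 5, 4 vs 3, 3 vs 4] → C does not strictly dominate B (column Z: 3 ≤ 4)
No single strategy strictly dominates all others → no strictly dominant strategy.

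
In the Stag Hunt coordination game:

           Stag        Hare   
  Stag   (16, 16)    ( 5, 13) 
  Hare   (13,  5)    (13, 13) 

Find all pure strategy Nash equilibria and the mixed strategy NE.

Pure NE: (Stag, Stag) and (Hare, Hare); Mixed NE: p = 0.7273, q = 0.7273

Work:
Check pure NE:
(Stag, Stag): (16, 16) - no unilateral deviation beneficial
(Hare, Hare): (13, 13) - no unilateral deviation beneficial
Mixed NE: P1 plays Stag with p = 0.7273, P2 plays Stag with q = 0.7273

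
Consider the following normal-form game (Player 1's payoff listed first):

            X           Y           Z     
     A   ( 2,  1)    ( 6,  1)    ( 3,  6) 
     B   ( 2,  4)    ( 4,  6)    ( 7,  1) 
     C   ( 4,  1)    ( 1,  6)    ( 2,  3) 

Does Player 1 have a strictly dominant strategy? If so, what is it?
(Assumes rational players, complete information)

No strictly dominant strategy exists for Player 1

Work:
A strategy strictly dominates another if it gives a strictly higher payoff against every opponent action. Compare each pair of P1's strategies column-by-column:
  A vs B: [2 vs 2, 6 vs 4, 3 vs 7] → A does not strictly dominate B (column X: 2 ≤ 2)
  A vs C: [2 vs 4, 6 vs 1, 3 vs 2] → A does not strictly dominate C (column X: 2 ≤ 4)
  B vs A: [2 vs 2, 4 vs 6, 7 vs 3] → B does not strictly dominate A (column X: 2 ≤ 2)
  B vs C: [2 vs 4, 4 vs 1, 7 vs 2] → B does not strictly dominate C (column X: 2 ≤ 4)
  C vs A: [4 vs 2, 1 vs 6, 2 vs 3] → C does not strictly dominate A (column Y: 1 ≤ 6)
  C vs B: [4 vs 2, 1 vs 4, 2 vs 7] → C does not strictly dominate B (column Y: 1 ≤ 4)
No single strategy strictly dominates all others → no strictly dominant strategy.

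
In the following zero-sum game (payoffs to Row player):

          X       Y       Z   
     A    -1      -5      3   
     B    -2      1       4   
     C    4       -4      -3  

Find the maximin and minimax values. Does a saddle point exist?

Maximin = -2, Minimax = 1, Saddle: False

Work:
Row minimums: [-5, -2, -4] → maximin = -2
Column maximums: [4, 1, 4] → minimax = 1
No saddle point (maximin ≠ minimax). Mixed strategy needed.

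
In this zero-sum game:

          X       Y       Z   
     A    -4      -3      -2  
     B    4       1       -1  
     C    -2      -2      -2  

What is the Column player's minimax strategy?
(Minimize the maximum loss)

Column should play Z, value = -1

Work:
Column player minimizes Row's maximum payoff:
Column X: max payoff to Row = 4
Column Y: max payoff to Row = 1
Column Z: max payoff to Row = -1
Minimum is -1, achieved by column Z.
Minimax strategy: Z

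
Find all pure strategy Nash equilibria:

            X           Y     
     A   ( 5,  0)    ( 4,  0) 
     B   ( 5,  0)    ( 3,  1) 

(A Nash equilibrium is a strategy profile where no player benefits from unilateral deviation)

Nash equilibrium: (A, X), (A, Y)

Work:
Best responses:
  P1 vs X: payoffs [5, 5] → best response A/B (payoff 5)
  P1 vs Y: payoffs [4, 3] → best response A (payoff 4)
  P2 vs A: payoffs [0, 0] → best response X/Y (payoff 0)
  P2 vs B: payoffs [0, 1] → best response Y (payoff 1)
Mutual best responses: (A,X), (A,Y) → Nash equilibria.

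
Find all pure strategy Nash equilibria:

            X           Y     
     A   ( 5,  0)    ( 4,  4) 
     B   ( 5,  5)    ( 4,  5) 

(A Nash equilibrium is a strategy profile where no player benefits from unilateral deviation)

Nash equilibrium: (A, Y), (B, X), (B, Y)

Work:
Best responses:
  P1 vs X: payoffs [5, 5] → best response A/B (payoff 5)
  P1 vs Y: payoffs [4, 4] → best response A/B (payoff 4)
  P2 vs A: payoffs [0, 4] → best response Y (payoff 4)
  P2 vs B: payoffs [5, 5] → best response X/Y (payoff 5)
Mutual best responses: (A,Y), (B,X), (B,Y) → Nash equilibria.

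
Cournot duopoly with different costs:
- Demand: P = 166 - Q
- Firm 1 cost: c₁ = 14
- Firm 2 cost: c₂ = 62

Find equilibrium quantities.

q₁* = 66.67, q₂* = 18.67

Work:
Reaction: q₁ = (166 - 14 - q₂)/2
Reaction: q₂ = (166 - 62 - q₁)/2
Solve simultaneously:
q₁* = (166 - 2×14 + 62)/3 = 66.67
q₂* = (166 - 2×62 + 14)/3 = 18.67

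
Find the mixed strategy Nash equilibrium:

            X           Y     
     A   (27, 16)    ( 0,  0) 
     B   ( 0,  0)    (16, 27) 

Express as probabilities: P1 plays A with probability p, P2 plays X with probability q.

p = 0.6279, q = 0.3721

Work:
Find probabilities that make opponent indifferent:
P2 chooses q to make P1 indifferent between A and B
P1 chooses p to make P2 indifferent between X and Y
Mixed NE: P1 plays (A: 0.6279, B: 0.3721), P2 plays (X: 0.3721, Y: 0.6279)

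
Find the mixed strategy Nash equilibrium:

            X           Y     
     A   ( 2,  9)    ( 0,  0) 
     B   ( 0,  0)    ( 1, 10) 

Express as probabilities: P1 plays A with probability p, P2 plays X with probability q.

p = 0.5263, q = 0.3333

Work:
Find probabilities that make opponent indifferent:
P2 chooses q to make P1 indifferent between A and B
P1 chooses p to make P2 indifferent between X and Y
Mixed NE: P1 plays (A: 0.5263, B: 0.4737), P2 plays (X: 0.3333, Y: 0.6667)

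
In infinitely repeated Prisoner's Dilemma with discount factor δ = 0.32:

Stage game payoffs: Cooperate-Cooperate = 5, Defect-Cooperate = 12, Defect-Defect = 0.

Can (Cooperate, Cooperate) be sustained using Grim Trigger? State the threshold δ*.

δ* = 0.5833; since δ = 0.32 < 0.5833, cooperation cannot be sustained

Work:
For Grim Trigger:
Cooperate forever: 5/(1-δ)
Defect then punished: 12 + 0·δ/(1-δ)
Need: 5/(1-δ) ≥ 12 + 0·δ/(1-δ)
Solving: δ ≥ (T-R)/(T-P) = (12-5)/(12-0) = 0.5833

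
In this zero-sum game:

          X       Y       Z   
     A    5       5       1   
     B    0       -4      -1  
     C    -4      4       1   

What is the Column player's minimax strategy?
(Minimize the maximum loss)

Column should play Z, value = 1

Work:
Column player minimizes Row's maximum payoff:
Column X: max payoff to Row = 5
Column Y: max payoff to Row = 5
Column Z: max payoff to Row = 1
Minimum is 1, achieved by column Z.
Minimax strategy: Z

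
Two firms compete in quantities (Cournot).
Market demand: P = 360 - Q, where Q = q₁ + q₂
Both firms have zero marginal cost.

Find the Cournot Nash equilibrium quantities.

q₁* = q₂* = 120.0; P* = 120.0

Work:
Profit: π_i = P·q_i = (a - q_i - q_j)·q_i
FOC: ∂π_i/∂q_i = a - 2q_i - q_j = 0
Reaction function: q_i = (360 - q_j)/2
Symmetry: q* = 360/3 = 120.0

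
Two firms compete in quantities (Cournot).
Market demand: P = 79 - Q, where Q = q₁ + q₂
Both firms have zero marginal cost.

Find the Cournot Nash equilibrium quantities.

q₁* = q₂* = 26.33; P* = 26.33

Work:
Profit: π_i = P·q_i = (a - q_i - q_j)·q_i
FOC: ∂π_i/∂q_i = a - 2q_i - q_j = 0
Reaction function: q_i = (79 - q_j)/2
Symmetry: q* = 79/3 = 26.33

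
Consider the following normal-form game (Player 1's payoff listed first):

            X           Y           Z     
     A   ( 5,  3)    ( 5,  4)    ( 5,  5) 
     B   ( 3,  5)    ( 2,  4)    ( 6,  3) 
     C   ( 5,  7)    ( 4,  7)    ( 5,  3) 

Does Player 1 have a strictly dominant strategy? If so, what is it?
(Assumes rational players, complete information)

No strictly dominant strategy exists for Player 1

Work:
A strategy strictly dominates another if it gives a strictly higher payoff against every opponent action. Compare each pair of P1's strategies column-by-column:
  A vs B: [5 vs 3, 5 vs 2, 5 vs 6] → A does not strictly dominate B (column Z: 5 ≤ 6)
  A vs C: [5 vs 5, 5 vs 4, 5 vs 5] → A does not strictly dominate C (column X: 5 ≤ 5)
  B vs A: [3 vs 5, 2 vs 5, 6 vs 5] → B does not strictly dominate A (column X: 3 ≤ 5)
  B vs C: [3 vs 5, 2 vs 4, 6 vs 5] → B does not strictly dominate C (column X: 3 ≤ 5)
  C vs A: [5 vs 5, 4 vs 5, 5 vs 5] → C does not strictly dominate A (column X: 5 ≤ 5)
  C vs B: [5 vs 3, 4 vs 2, 5 vs 6] → C does not strictly dominate B (column Z: 5 ≤ 6)
No single strategy strictly dominates all others → no strictly dominant strategy.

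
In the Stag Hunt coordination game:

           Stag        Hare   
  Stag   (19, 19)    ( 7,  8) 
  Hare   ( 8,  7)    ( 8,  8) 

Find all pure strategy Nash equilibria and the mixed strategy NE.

Pure NE: (Stag, Stag) and (Hare, Hare); Mixed NE: p = 0.0833, q = 0.0833

Work:
Check pure NE:
(Stag, Stag): (19, 19) - no unilateral deviation beneficial
(Hare, Hare): (8, 8) - no unilateral deviation beneficial
Mixed NE: P1 plays Stag with p = 0.0833, P2 plays Stag with q = 0.0833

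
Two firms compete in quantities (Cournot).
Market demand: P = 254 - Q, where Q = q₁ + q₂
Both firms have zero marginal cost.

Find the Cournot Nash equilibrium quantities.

q₁* = q₂* = 84.67; P* = 84.67

Work:
Profit: π_i = P·q_i = (a - q_i - q_j)·q_i
FOC: ∂π_i/∂q_i = a - 2q_i - q_j = 0
Reaction function: q_i = (254 - q_j)/2
Symmetry: q* = 254/3 = 84.67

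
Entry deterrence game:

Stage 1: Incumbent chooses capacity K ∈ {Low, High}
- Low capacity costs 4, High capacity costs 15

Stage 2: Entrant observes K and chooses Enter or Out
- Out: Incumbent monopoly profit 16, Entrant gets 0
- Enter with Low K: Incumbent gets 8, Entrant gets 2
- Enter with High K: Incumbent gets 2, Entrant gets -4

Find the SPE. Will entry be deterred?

SPE: (Low, Enter|Low, Out|High); Entry not deterred. Incumbent net profit = 4, Entrant gets 2

Work:
After Low K: Entrant enters (2 > 0)
After High K: Entrant stays out (-4 < 0)
Incumbent: Low → 8−4=4, High → 16−15=1
Incumbent chooses Low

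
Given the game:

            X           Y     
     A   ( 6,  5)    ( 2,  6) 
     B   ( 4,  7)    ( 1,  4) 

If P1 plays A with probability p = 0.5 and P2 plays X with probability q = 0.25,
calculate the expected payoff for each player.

E[P1] = 2.375, E[P2] = 5.25

Work:
E[P1] = p·q·π₁(A,X) + p·(1-q)·π₁(A,Y) + (1-p)·q·π₁(B,X) + (1-p)·(1-q)·π₁(B,Y)
= 0.5·0.25·6 + 0.5·0.75·2 + 0.5·0.25·4 + 0.5·0.75·1
= 2.375

E[P2] = 5.25 (similar calculation)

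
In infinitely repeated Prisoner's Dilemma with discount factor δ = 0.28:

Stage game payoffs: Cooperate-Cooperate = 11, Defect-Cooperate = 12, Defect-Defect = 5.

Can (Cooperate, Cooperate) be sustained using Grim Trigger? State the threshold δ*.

δ* = 0.1429; since δ = 0.28 ≥ 0.1429, cooperation can be sustained

Work:
For Grim Trigger:
Cooperate forever: 11/(1-δ)
Defect then punished: 12 + 5·δ/(1-δ)
Need: 11/(1-δ) ≥ 12 + 5·δ/(1-δ)
Solving: δ ≥ (T-R)/(T-P) = (12-11)/(12-5) = 0.1429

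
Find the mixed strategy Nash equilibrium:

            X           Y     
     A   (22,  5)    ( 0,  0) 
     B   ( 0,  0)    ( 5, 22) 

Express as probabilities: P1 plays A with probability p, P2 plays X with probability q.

p = 0.8148, q = 0.1852

Work:
Find probabilities that make opponent indifferent:
P2 chooses q to make P1 indifferent between A and B
P1 chooses p to make P2 indifferent between X and Y
Mixed NE: P1 plays (A: 0.8148, B: 0.1852), P2 plays (X: 0.1852, Y: 0.8148)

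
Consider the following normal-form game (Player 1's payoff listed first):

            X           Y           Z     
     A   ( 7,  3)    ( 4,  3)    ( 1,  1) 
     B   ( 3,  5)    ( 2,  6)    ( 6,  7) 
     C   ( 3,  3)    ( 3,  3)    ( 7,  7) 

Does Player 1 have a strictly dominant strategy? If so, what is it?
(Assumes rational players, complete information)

No strictly dominant strategy exists for Player 1

Work:
A strategy strictly dominates another if it gives a strictly higher payoff against every opponent action. Compare each pair of P1's strategies column-by-column:
  A vs B: [7 vs 3, 4 vs 2, 1 vs 6] → A does not strictly dominate B (column Z: 1 ≤ 6)
  A vs C: [7 vs 3, 4 vs 3, 1 vs 7] → A does not strictly dominate C (column Z: 1 ≤ 7)
  B vs A: [3 vs 7, 2 vs 4, 6 vs 1] → B does not strictly dominate A (column X: 3 ≤ 7)
  B vs C: [3 vs 3, 2 vs 3, 6 vs 7] → B does not strictly dominate C (column X: 3 ≤ 3)
  C vs A: [3 vs 7, 3 vs 4, 7 vs 1] → C does not strictly dominate A (column X: 3 ≤ 7)
  C vs B: [3 vs 3, 3 vs 2, 7 vs 6] → C does not strictly dominate B (column X: 3 ≤ 3)
No single strategy strictly dominates all others → no strictly dominant strategy.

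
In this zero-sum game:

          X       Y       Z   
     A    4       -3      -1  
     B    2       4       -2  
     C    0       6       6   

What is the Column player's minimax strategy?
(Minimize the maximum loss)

Column should play X, value = 4

Work:
Column player minimizes Row's maximum payoff:
Column X: max payoff to Row = 4
Column Y: max payoff to Row = 6
Column Z: max payoff to Row = 6
Minimum is 4, achieved by column X.
Minimax strategy: X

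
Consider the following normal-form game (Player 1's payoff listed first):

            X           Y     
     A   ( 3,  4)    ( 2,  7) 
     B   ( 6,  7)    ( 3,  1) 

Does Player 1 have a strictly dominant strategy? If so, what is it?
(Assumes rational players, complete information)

Yes, Player 1's strictly dominant strategy is B

Work:
A strategy strictly dominates another if it gives a strictly higher payoff against every opponent action. Compare each pair of P1's strategies column-by-column:
  A vs B: [3 vs 6, 2 vs 3] → A does not strictly dominate B (column X: 3 ≤ 6)
  B vs A: [6 vs 3, 3 vs 2] → B strictly dominates A
B strictly dominates every other strategy → strictly dominant.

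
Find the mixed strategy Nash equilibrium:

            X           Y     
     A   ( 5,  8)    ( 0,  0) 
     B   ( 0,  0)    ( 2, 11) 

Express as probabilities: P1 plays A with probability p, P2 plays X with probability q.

p = 0.5789, q = 0.2857

Work:
Find probabilities that make opponent indifferent:
P2 chooses q to make P1 indifferent between A and B
P1 chooses p to make P2 indifferent between X and Y
Mixed NE: P1 plays (A: 0.5789, B: 0.4211), P2 plays (X: 0.2857, Y: 0.7143)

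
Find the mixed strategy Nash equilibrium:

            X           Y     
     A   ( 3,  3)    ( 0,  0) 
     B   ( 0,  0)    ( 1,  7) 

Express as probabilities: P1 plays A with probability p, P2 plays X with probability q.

p = 0.7, q = 0.25

Work:
Find probabilities that make opponent indifferent:
P2 chooses q to make P1 indifferent between A and B
P1 chooses p to make P2 indifferent between X and Y
Mixed NE: P1 plays (A: 0.7, B: 0.3), P2 plays (X: 0.25, Y: 0.75)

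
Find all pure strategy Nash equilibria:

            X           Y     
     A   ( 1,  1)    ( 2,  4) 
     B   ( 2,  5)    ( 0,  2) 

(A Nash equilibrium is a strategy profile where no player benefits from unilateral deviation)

Nash equilibrium: (A, Y), (B, X)

Work:
Best responses:
  P1 vs X: payoffs [1, 2] → best response B (payoff 2)
  P1 vs Y: payoffs [2, 0] → best response A (payoff 2)
  P2 vs A: payoffs [1, 4] → best response Y (payoff 4)
  P2 vs B: payoffs [5, 2] → best response X (payoff 5)
Mutual best responses: (A,Y), (B,X) → Nash equilibria.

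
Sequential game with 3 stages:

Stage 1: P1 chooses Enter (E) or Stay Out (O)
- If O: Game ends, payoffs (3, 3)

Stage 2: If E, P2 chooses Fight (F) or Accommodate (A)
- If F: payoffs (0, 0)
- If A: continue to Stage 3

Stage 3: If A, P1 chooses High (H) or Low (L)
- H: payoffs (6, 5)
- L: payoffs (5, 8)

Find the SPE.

SPE: (E, A, H); Outcome (6, 5)

Work:
Stage 3: P1 chooses H (6 vs 5)
Stage 2: P2: F->0, A->5 (anticipating H). Choose A
Stage 1: P1: O->3, E->6 (anticipating A, H). Choose E
SPE path: E -> A -> H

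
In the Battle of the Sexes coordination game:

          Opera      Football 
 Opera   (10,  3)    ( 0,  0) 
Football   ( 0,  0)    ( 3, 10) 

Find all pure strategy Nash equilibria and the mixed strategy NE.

Pure NE: (Opera, Opera) and (Football, Football); Mixed NE: p = 0.7692, q = 0.2308

Work:
Check pure NE:
(Opera, Opera): (10, 3) - no unilateral deviation beneficial
(Football, Football): (3, 10) - no unilateral deviation beneficial
Mixed NE: P1 plays Opera with p = 0.7692, P2 plays Opera with q = 0.2308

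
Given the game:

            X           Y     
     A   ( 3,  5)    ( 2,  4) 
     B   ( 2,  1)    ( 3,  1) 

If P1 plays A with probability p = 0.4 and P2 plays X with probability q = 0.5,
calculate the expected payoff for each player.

E[P1] = 2.5, E[P2] = 2.4

Work:
E[P1] = p·q·π₁(A,X) + p·(1-q)·π₁(A,Y) + (1-p)·q·π₁(B,X) + (1-p)·(1-q)·π₁(B,Y)
= 0.4·0.5·3 + 0.4·0.5·2 + 0.6·0.5·2 + 0.6·0.5·3
= 2.5

E[P2] = 2.4 (similar calculation)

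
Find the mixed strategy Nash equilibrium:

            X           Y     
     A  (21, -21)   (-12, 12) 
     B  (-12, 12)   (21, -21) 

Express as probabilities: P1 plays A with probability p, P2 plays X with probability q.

p = 0.5, q = 0.5

Work:
Find probabilities that make opponent indifferent:
P2 chooses q to make P1 indifferent between A and B
P1 chooses p to make P2 indifferent between X and Y
Mixed NE: P1 plays (A: 0.5, B: 0.5), P2 plays (X: 0.5, Y: 0.5)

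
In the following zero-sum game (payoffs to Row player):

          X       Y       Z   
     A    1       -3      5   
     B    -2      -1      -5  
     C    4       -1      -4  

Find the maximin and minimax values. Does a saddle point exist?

Maximin = -3, Minimax = -1, Saddle: False

Work:
Row minimums: [-3, -5, -4] → maximin = -3
Column maximums: [4, -1, 5] → minimax = -1
No saddle point (maximin ≠ minimax). Mixed strategy needed.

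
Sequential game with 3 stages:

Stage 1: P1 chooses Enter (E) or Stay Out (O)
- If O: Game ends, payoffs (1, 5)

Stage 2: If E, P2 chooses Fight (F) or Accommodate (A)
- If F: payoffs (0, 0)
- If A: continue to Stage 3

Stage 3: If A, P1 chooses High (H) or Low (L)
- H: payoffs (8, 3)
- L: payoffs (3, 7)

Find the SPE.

SPE: (E, A, H); Outcome (8, 3)

Work:
Stage 3: P1 chooses H (8 vs 3)
Stage 2: P2: F->0, A->3 (anticipating H). Choose A
Stage 1: P1: O->1, E->8 (anticipating A, H). Choose E
SPE path: E -> A -> H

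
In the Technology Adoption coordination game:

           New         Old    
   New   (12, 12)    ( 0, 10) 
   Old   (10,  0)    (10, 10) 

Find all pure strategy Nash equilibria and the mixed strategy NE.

Pure NE: (New, New) and (Old, Old); Mixed NE: p = 0.8333, q = 0.8333

Work:
Check pure NE:
(New, New): (12, 12) - no unilateral deviation beneficial
(Old, Old): (10, 10) - no unilateral deviation beneficial
Mixed NE: P1 plays New with p = 0.8333, P2 plays New with q = 0.8333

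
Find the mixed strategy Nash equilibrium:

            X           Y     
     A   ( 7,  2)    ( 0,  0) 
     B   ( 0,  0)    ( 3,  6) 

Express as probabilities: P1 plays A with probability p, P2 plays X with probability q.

p = 0.75, q = 0.3

Work:
Find probabilities that make opponent indifferent:
P2 chooses q to make P1 indifferent between A and B
P1 chooses p to make P2 indifferent between X and Y
Mixed NE: P1 plays (A: 0.75, B: 0.25), P2 plays (X: 0.3, Y: 0.7)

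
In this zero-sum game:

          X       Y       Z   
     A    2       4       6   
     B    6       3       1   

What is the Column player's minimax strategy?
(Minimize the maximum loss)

Column should play Y, value = 4

Work:
Column player minimizes Row's maximum payoff:
Column X: max payoff to Row = 6
Column Y: max payoff to Row = 4
Column Z: max payoff to Row = 6
Minimum is 4, achieved by column Y.
Minimax strategy: Y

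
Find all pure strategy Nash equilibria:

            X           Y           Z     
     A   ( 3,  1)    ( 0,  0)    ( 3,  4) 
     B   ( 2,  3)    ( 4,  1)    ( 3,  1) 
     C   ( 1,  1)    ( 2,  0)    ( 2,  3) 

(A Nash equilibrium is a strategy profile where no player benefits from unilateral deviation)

Nash equilibrium: (A, Z)

Work:
Best responses:
  P1 vs X: payoffs [3, 2, 1] → best response A (payoff 3)
  P1 vs Y: payoffs [0, 4, 2] → best response B (payoff 4)
  P1 vs Z: payoffs [3, 3, 2] → best response A/B (payoff 3)
  P2 vs A: payoffs [1, 0, 4] → best response Z (payoff 4)
  P2 vs B: payoffs [3, 1, 1] → best response X (payoff 3)
  P2 vs C: payoffs [1, 0, 3] → best response Z (payoff 3)
Mutual best responses: (A,Z) → Nash equilibria.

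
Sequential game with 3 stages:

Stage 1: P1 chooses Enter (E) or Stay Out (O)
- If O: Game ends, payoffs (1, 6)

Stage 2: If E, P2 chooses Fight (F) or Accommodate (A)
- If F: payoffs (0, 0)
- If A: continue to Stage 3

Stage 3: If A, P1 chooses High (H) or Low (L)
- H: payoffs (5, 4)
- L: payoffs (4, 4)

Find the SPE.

SPE: (E, A, H); Outcome (5, 4)

Work:
Stage 3: P1 chooses H (5 vs 4)
Stage 2: P2: F->0, A->4 (anticipating H). Choose A
Stage 1: P1: O->1, E->5 (anticipating A, H). Choose E
SPE path: E -> A -> H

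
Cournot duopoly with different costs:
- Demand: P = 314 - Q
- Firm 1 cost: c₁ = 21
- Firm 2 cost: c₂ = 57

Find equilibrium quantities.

q₁* = 109.67, q₂* = 73.67

Work:
Reaction: q₁ = (314 - 21 - q₂)/2
Reaction: q₂ = (314 - 57 - q₁)/2
Solve simultaneously:
q₁* = (314 - 2×21 + 57)/3 = 109.67
q₂* = (314 - 2×57 + 21)/3 = 73.67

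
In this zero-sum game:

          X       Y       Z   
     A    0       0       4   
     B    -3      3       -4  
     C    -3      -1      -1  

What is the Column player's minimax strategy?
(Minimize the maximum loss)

Column should play X, value = 0

Work:
Column player minimizes Row's maximum payoff:
Column X: max payoff to Row = 0
Column Y: max payoff to Row = 3
Column Z: max payoff to Row = 4
Minimum is 0, achieved by column X.
Minimax strategy: X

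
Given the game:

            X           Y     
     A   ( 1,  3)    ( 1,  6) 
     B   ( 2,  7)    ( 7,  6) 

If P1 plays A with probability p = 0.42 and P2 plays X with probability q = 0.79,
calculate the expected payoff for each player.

E[P1] = 2.189, E[P2] = 5.4628

Work:
E[P1] = p·q·π₁(A,X) + p·(1-q)·π₁(A,Y) + (1-p)·q·π₁(B,X) + (1-p)·(1-q)·π₁(B,Y)
= 0.42·0.79·1 + 0.42·0.21·1 + 0.58·0.79·2 + 0.58·0.21·7
= 2.189

E[P2] = 5.4628 (similar calculation)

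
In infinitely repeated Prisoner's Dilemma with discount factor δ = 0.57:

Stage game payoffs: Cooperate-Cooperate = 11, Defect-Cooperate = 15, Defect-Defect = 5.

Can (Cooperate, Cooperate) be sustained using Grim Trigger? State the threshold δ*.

δ* = 0.4; since δ = 0.57 ≥ 0.4, cooperation can be sustained

Work:
For Grim Trigger:
Cooperate forever: 11/(1-δ)
Defect then punished: 15 + 5·δ/(1-δ)
Need: 11/(1-δ) ≥ 15 + 5·δ/(1-δ)
Solving: δ ≥ (T-R)/(T-P) = (15-11)/(15-5) = 0.4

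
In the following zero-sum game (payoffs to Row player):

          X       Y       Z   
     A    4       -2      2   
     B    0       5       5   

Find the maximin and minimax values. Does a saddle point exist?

Maximin = 0, Minimax = 4, Saddle: False

Work:
Row minimums: [-2, 0] → maximin = 0
Column maximums: [4, 5, 5] → minimax = 4
No saddle point (maximin ≠ minimax). Mixed strategy needed.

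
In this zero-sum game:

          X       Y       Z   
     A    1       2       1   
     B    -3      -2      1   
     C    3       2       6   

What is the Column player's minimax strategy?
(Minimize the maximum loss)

Column should play Y, value = 2

Work:
Column player minimizes Row's maximum payoff:
Column X: max payoff to Row = 3
Column Y: max payoff to Row = 2
Column Z: max payoff to Row = 6
Minimum is 2, achieved by column Y.
Minimax strategy: Y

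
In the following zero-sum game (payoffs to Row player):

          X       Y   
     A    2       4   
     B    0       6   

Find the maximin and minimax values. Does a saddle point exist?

Maximin = 2, Minimax = 2, Saddle: True

Work:
Row minimums: [2, 0] → maximin = 2
Column maximums: [2, 6] → minimax = 2
Saddle point exists! Game value = 2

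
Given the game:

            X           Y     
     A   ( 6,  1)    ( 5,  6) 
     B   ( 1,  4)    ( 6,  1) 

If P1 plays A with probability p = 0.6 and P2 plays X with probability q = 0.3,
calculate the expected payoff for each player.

E[P1] = 4.98, E[P2] = 3.46

Work:
E[P1] = p·q·π₁(A,X) + p·(1-q)·π₁(A,Y) + (1-p)·q·π₁(B,X) + (1-p)·(1-q)·π₁(B,Y)
= 0.6·0.3·6 + 0.6·0.7·5 + 0.4·0.3·1 + 0.4·0.7·6
= 4.98

E[P2] = 3.46 (similar calculation)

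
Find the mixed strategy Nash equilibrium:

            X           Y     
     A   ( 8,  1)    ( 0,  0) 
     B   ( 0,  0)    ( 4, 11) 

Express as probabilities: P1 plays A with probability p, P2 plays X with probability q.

p = 0.9167, q = 0.3333

Work:
Find probabilities that make opponent indifferent:
P2 chooses q to make P1 indifferent between A and B
P1 chooses p to make P2 indifferent between X and Y
Mixed NE: P1 plays (A: 0.9167, B: 0.0833), P2 plays (X: 0.3333, Y: 0.6667)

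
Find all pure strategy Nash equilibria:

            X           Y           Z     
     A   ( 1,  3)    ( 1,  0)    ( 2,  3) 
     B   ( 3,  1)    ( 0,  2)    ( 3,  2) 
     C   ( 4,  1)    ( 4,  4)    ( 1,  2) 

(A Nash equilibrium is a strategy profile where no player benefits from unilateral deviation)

Nash equilibrium: (B, Z), (C, Y)

Work:
Best responses:
  P1 vs X: payoffs [1, 3, 4] → best response C (payoff 4)
  P1 vs Y: payoffs [1, 0, 4] → best response C (payoff 4)
  P1 vs Z: payoffs [2, 3, 1] → best response B (payoff 3)
  P2 vs A: payoffs [3, 0, 3] → best response X/Z (payoff 3)
  P2 vs B: payoffs [1, 2, 2] → best response Y/Z (payoff 2)
  P2 vs C: payoffs [1, 4, 2] → best response Y (payoff 4)
Mutual best responses: (B,Z), (C,Y) → Nash equilibria.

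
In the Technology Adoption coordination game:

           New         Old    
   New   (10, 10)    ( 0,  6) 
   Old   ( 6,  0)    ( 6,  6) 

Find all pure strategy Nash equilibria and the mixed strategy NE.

Pure NE: (New, New) and (Old, Old); Mixed NE: p = 0.6, q = 0.6

Work:
Check pure NE:
(New, New): (10, 10) - no unilateral deviation beneficial
(Old, Old): (6, 6) - no unilateral deviation beneficial
Mixed NE: P1 plays New with p = 0.6, P2 plays New with q = 0.6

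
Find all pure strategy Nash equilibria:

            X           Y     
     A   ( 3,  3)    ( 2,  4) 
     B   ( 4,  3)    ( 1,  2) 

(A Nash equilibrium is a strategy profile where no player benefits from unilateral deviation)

Nash equilibrium: (A, Y), (B, X)

Work:
Best responses:
  P1 vs X: payoffs [3, 4] → best response B (payoff 4)
  P1 vs Y: payoffs [2, 1] → best response A (payoff 2)
  P2 vs A: payoffs [3, 4] → best response Y (payoff 4)
  P2 vs B: payoffs [3, 2] → best response X (payoff 3)
Mutual best responses: (A,Y), (B,X) → Nash equilibria.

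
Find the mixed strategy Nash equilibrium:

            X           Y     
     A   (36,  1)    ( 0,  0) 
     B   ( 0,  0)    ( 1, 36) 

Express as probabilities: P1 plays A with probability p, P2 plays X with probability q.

p = 0.973, q = 0.027

Work:
Find probabilities that make opponent indifferent:
P2 chooses q to make P1 indifferent between A and B
P1 chooses p to make P2 indifferent between X and Y
Mixed NE: P1 plays (A: 0.973, B: 0.027), P2 plays (X: 0.027, Y: 0.973)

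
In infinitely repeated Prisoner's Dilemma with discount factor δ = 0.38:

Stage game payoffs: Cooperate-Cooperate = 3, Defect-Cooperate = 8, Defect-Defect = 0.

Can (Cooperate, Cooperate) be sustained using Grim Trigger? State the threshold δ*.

δ* = 0.625; since δ = 0.38 < 0.625, cooperation cannot be sustained

Work:
For Grim Trigger:
Cooperate forever: 3/(1-δ)
Defect then punished: 8 + 0·δ/(1-δ)
Need: 3/(1-δ) ≥ 8 + 0·δ/(1-δ)
Solving: δ ≥ (T-R)/(T-P) = (8-3)/(8-0) = 0.625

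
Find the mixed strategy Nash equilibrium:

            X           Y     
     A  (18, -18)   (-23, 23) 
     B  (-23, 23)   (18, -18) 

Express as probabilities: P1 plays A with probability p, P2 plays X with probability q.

p = 0.5, q = 0.5

Work:
Find probabilities that make opponent indifferent:
P2 chooses q to make P1 indifferent between A and B
P1 chooses p to make P2 indifferent between X and Y
Mixed NE: P1 plays (A: 0.5, B: 0.5), P2 plays (X: 0.5, Y: 0.5)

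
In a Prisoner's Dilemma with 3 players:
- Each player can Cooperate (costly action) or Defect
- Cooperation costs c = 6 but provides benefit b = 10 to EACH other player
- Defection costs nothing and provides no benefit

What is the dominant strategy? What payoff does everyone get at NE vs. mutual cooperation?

Dominant: Defect; NE payoff = 0; Coop payoff = 14

Work:
Defect dominates (saves cost c = 6, benefit to others is external)
NE: All defect → everyone gets 0
If all cooperate: each receives (2)×10 - 6 = 14
Social dilemma: 14 > 0 but NE gives 0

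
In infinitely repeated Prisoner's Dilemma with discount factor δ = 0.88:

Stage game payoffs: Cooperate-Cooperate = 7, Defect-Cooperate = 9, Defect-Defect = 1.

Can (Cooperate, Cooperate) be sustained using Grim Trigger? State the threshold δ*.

δ* = 0.25; since δ = 0.88 ≥ 0.25, cooperation can be sustained

Work:
For Grim Trigger:
Cooperate forever: 7/(1-δ)
Defect then punished: 9 + 1·δ/(1-δ)
Need: 7/(1-δ) ≥ 9 + 1·δ/(1-δ)
Solving: δ ≥ (T-R)/(T-P) = (9-7)/(9-1) = 0.25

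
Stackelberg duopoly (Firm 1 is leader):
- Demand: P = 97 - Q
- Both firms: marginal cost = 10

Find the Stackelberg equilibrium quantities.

q₁* (leader) = 43.5, q₂* (follower) = 21.75

Work:
Follower's reaction: q₂ = (a - c - q₁)/2
Leader substitutes: π₁ = q₁·(a - q₁ - (a-c-q₁)/2 - c)
FOC: q₁* = (97 - 10)/2 = 43.50
Then: q₂* = (97 - 10 - 43.5)/2 = 21.75
Leader has first-mover advantage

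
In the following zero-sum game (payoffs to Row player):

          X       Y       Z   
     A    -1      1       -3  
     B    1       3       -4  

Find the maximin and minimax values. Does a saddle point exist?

Maximin = -3, Minimax = -3, Saddle: True

Work:
Row minimums: [-3, -4] → maximin = -3
Column maximums: [1, 3, -3] → minimax = -3
Saddle point exists! Game value = -3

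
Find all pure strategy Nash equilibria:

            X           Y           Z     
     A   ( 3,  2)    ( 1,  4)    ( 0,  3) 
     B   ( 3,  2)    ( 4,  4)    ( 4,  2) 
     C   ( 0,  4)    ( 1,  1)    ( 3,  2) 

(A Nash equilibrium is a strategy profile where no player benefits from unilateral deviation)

Nash equilibrium: (B, Y)

Work:
Best responses:
  P1 vs X: payoffs [3, 3, 0] → best response A/B (payoff 3)
  P1 vs Y: payoffs [1, 4, 1] → best response B (payoff 4)
  P1 vs Z: payoffs [0, 4, 3] → best response B (payoff 4)
  P2 vs A: payoffs [2, 4, 3] → best response Y (payoff 4)
  P2 vs B: payoffs [2, 4, 2] → best response Y (payoff 4)
  P2 vs C: payoffs [4, 1, 2] → best response X (payoff 4)
Mutual best responses: (B,Y) → Nash equilibria.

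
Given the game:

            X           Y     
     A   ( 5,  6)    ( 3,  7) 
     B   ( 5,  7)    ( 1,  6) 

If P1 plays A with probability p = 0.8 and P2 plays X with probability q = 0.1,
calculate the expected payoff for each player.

E[P1] = 2.84, E[P2] = 6.74

Work:
E[P1] = p·q·π₁(A,X) + p·(1-q)·π₁(A,Y) + (1-p)·q·π₁(B,X) + (1-p)·(1-q)·π₁(B,Y)
= 0.8·0.1·5 + 0.8·0.9·3 + 0.2·0.1·5 + 0.2·0.9·1
= 2.84

E[P2] = 6.74 (similar calculation)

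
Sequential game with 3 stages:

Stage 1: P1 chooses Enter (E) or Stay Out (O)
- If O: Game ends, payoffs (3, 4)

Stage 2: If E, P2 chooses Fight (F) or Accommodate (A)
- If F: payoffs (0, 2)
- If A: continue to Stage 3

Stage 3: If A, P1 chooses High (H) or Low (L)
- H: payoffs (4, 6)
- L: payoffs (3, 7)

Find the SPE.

SPE: (E, A, H); Outcome (4, 6)

Work:
Stage 3: P1 chooses H (4 vs 3)
Stage 2: P2: F->2, A->6 (anticipating H). Choose A
Stage 1: P1: O->3, E->4 (anticipating A, H). Choose E
SPE path: E -> A -> H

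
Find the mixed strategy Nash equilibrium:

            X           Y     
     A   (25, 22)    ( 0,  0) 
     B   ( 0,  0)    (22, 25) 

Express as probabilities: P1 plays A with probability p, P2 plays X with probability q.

p = 0.5319, q = 0.4681

Work:
Find probabilities that make opponent indifferent:
P2 chooses q to make P1 indifferent between A and B
P1 chooses p to make P2 indifferent between X and Y
Mixed NE: P1 plays (A: 0.5319, B: 0.4681), P2 plays (X: 0.4681, Y: 0.5319)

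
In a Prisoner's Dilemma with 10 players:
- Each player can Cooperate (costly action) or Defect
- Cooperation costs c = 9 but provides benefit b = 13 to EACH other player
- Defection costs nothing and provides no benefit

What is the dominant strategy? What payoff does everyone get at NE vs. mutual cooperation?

Dominant: Defect; NE payoff = 0; Coop payoff = 108

Work:
Defect dominates (saves cost c = 9, benefit to others is external)
NE: All defect → everyone gets 0
If all cooperate: each receives (9)×13 - 9 = 108
Social dilemma: 108 > 0 but NE gives 0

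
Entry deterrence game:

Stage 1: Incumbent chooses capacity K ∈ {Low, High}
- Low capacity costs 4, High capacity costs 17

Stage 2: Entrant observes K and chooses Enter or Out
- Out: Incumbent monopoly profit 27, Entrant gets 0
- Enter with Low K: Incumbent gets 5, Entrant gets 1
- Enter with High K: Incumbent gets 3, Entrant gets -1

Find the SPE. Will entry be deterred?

SPE: (High, Enter|Low, Out|High); Entry deterred. Incumbent net profit = 10

Work:
After Low K: Entrant enters (1 > 0)
After High K: Entrant stays out (-1 < 0)
Incumbent: Low → 5−4=1, High → 27−17=10
Incumbent chooses High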